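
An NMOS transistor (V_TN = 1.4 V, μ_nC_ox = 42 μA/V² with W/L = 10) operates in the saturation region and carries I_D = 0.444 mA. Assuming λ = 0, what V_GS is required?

k_n = μ_nC_ox · (W/L) = 0.42 mA/V².
In saturation I_D = ½ k_n (V_GS − V_TN)², so V_GS − V_TN = √(2 I_D / k_n) = √(2 × 0.444 / 0.42) = 1.45 V.
V_GS = 1.4 + 1.45 = 2.85 V.

V_GS = 2.85 V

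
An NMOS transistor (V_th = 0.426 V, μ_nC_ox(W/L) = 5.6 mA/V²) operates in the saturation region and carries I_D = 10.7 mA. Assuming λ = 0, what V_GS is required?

V_GS = 2.38 V

In saturation I_D = ½ k_n (V_GS − V_th)², so V_GS − V_th = √(2 I_D / k_n) = √(2 × 10.7 / 5.6) = 1.95 V.
V_GS = 0.426 + 1.95 = 2.38 V.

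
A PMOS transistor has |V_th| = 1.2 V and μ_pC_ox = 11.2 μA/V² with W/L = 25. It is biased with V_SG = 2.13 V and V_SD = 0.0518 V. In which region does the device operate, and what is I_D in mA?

Triode; I_D = 0.0131 mA

k_p = μ_pC_ox · (W/L) = 0.28 mA/V².
V_ov = V_SG − |V_th| = 2.13 − 1.2 = 0.93 V.
Since V_SD = 0.0518 V < V_ov = 0.93 V, the device is in the triode region.
I_D = k_p [V_ov · V_SD − ½ V_SD²] = 0.28 × [0.93 × 0.0518 − 0.5 × 0.0518²] = 0.0131 mA.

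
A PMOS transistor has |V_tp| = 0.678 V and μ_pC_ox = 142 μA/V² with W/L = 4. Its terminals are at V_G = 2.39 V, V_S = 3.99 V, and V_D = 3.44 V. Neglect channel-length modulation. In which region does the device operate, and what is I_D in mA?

Triode; I_D = 0.202 mA

V_SG = V_S − V_G = 3.99 − 2.39 = 1.6 V; V_SD = V_S − V_D = 3.99 − 3.44 = 0.55 V.
k_p = μ_pC_ox · (W/L) = 0.568 mA/V².
V_ov = V_SG − |V_tp| = 1.6 − 0.678 = 0.922 V.
Since V_SD = 0.55 V < V_ov = 0.922 V, the device is in the triode region.
I_D = k_p [V_ov · V_SD − ½ V_SD²] = 0.568 × [0.922 × 0.55 − 0.5 × 0.55²] = 0.202 mA.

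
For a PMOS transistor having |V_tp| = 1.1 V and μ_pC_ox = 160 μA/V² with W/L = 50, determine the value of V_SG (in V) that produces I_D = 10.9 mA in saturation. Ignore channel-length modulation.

k_p = μ_pC_ox · (W/L) = 8 mA/V².
In saturation I_D = ½ k_p (V_SG − |V_tp|)², so V_SG − |V_tp| = √(2 I_D / k_p) = √(2 × 10.9 / 8) = 1.65 V.
V_SG = 1.1 + 1.65 = 2.75 V.

V_SG = 2.75 V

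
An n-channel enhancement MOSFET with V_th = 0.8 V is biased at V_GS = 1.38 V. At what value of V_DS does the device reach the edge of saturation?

V_DS,sat = 0.580 V

The boundary between triode and saturation is V_DS = V_GS − V_th = V_ov.
V_ov = 1.38 − 0.8 = 0.58 V.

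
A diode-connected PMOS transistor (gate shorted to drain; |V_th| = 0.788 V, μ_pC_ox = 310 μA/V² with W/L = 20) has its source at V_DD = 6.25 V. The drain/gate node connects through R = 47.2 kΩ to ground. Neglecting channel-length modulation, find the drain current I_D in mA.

I_D = 0.112 mA

With gate tied to drain, V_SG = V_SD ≥ V_SG − |V_th|, so the device is in saturation.
k_p = μ_pC_ox · (W/L) = 6.2 mA/V².
KCL at the drain: ½ k_p (V_SG − |V_th|)² = (V_DD − V_SG)/R.
Let x = V_SG − 0.788. Then 146 x² + x − 5.462 = 0, giving x = 0.19 V (positive root), so V_SG = 0.978 V.
I_D = (V_DD − V_SG)/R = (6.25 − 0.978) / 47.2 = 0.112 mA.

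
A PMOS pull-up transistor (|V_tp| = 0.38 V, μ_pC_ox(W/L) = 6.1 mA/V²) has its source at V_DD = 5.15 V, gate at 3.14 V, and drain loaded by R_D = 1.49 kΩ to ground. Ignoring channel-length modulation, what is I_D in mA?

I_D = 3.21 mA

V_SG = V_DD − V_G = 5.15 − 3.14 = 2.01 V, so V_ov = 2.01 − 0.38 = 1.63 V.
Assume saturation: I_D = ½ k_p V_ov² = 0.5 × 6.1 × 1.63² = 8.1 mA, giving V_SD = V_DD − I_D R_D = 5.15 − 8.1 × 1.49 = -6.92 V.
But -6.92 V < V_ov = 1.63 V, so the device is actually in triode.
In triode I_D = k_p[V_ov V_SD − ½ V_SD²] and I_D = (V_DD − V_SD)/R_D. Equating: 4.54 V_SD² − 15.82 V_SD + 5.15 = 0, giving V_SD = 0.364 V (the root below V_ov).
I_D = (5.15 − 0.364) / 1.49 = 3.21 mA.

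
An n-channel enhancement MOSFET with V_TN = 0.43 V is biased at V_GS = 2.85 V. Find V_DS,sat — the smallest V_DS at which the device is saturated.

The boundary between triode and saturation is V_DS = V_GS − V_TN = V_ov.
V_ov = 2.85 − 0.43 = 2.42 V.

V_DS,sat = 2.42 V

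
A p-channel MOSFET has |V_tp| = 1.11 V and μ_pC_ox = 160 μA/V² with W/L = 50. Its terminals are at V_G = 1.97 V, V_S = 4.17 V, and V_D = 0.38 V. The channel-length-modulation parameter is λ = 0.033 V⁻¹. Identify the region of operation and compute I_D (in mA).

V_SG = V_S − V_G = 4.17 − 1.97 = 2.2 V; V_SD = V_S − V_D = 4.17 − 0.38 = 3.79 V.
k_p = μ_pC_ox · (W/L) = 8 mA/V².
V_ov = V_SG − |V_tp| = 2.2 − 1.11 = 1.09 V.
Since V_SD = 3.79 V ≥ V_ov = 1.09 V, the device is in saturation.
I_D = ½ k_p V_ov² (1 + λ V_SD) = 0.5 × 8 × 1.09² × (1 + 0.033 × 3.79) = 5.35 mA.

Saturation; I_D = 5.35 mA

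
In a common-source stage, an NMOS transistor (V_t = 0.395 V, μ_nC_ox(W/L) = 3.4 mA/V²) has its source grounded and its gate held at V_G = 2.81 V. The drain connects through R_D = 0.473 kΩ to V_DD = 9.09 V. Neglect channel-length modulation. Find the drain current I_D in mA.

I_D = 9.91 mA

V_GS = V_G = 2.81 V, so V_ov = 2.81 − 0.395 = 2.42 V.
Assume saturation: I_D = ½ k_n V_ov² = 0.5 × 3.4 × 2.42² = 9.91 mA, giving V_DS = V_DD − I_D R_D = 9.09 − 9.91 × 0.473 = 4.4 V.
V_DS = 4.4 V ≥ V_ov = 2.42 V, confirming saturation.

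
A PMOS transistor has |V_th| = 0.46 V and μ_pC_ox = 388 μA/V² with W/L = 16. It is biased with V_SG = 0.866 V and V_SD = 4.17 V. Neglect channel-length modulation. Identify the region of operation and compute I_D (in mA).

Saturation; I_D = 0.512 mA

k_p = μ_pC_ox · (W/L) = 6.208 mA/V².
V_ov = V_SG − |V_th| = 0.866 − 0.46 = 0.406 V.
Since V_SD = 4.17 V ≥ V_ov = 0.406 V, the device is in saturation.
I_D = ½ k_p V_ov² = 0.5 × 6.208 × 0.406² = 0.512 mA.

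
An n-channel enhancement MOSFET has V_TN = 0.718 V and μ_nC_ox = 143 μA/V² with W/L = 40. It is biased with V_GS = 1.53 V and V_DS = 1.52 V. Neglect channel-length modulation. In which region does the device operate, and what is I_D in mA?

Saturation; I_D = 1.89 mA

k_n = μ_nC_ox · (W/L) = 5.72 mA/V².
V_ov = V_GS − V_TN = 1.53 − 0.718 = 0.812 V.
Since V_DS = 1.52 V ≥ V_ov = 0.812 V, the device is in saturation.
I_D = ½ k_n V_ov² = 0.5 × 5.72 × 0.812² = 1.89 mA.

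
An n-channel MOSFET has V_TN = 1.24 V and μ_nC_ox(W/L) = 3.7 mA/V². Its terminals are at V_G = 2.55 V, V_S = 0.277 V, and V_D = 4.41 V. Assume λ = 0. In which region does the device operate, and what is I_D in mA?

Saturation; I_D = 1.97 mA

V_GS = V_G − V_S = 2.55 − 0.277 = 2.27 V; V_DS = V_D − V_S = 4.41 − 0.277 = 4.13 V.
V_ov = V_GS − V_TN = 2.27 − 1.24 = 1.03 V.
Since V_DS = 4.13 V ≥ V_ov = 1.03 V, the device is in saturation.
I_D = ½ k_n V_ov² = 0.5 × 3.7 × 1.03² = 1.97 mA.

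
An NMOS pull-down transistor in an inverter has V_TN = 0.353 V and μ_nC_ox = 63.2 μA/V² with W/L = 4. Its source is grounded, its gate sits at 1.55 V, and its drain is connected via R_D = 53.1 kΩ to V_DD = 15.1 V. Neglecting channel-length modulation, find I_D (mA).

V_GS = V_G = 1.55 V, so V_ov = 1.55 − 0.353 = 1.2 V.
k_n = μ_nC_ox · (W/L) = 0.2528 mA/V².
Assume saturation: I_D = ½ k_n V_ov² = 0.5 × 0.2528 × 1.2² = 0.181 mA, giving V_DS = V_DD − I_D R_D = 15.1 − 0.181 × 53.1 = 5.48 V.
V_DS = 5.48 V ≥ V_ov = 1.2 V, confirming saturation.

I_D = 0.181 mA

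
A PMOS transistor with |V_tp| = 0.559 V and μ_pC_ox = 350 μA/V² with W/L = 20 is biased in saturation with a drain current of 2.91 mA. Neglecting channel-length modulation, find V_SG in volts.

k_p = μ_pC_ox · (W/L) = 7 mA/V².
In saturation I_D = ½ k_p (V_SG − |V_tp|)², so V_SG − |V_tp| = √(2 I_D / k_p) = √(2 × 2.91 / 7) = 0.912 V.
V_SG = 0.559 + 0.912 = 1.47 V.

V_SG = 1.47 V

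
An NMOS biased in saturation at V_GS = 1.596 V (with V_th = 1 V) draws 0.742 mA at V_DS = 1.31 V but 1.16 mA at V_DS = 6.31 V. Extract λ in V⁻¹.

λ = 0.132 V⁻¹

With V_GS fixed, I_D ∝ (1 + λ V_DS) in saturation, so I_D2/I_D1 = (1 + λ V_DS2)/(1 + λ V_DS1).
1.16/0.742 = 1.563 = (1 + 6.31 λ)/(1 + 1.31 λ).
Solving: λ (I_D1 V_DS2 − I_D2 V_DS1) = I_D2 − I_D1, so λ = (1.16 − 0.742) / (0.742 × 6.31 − 1.16 × 1.31) = 0.418 / 3.16 = 0.132 V⁻¹.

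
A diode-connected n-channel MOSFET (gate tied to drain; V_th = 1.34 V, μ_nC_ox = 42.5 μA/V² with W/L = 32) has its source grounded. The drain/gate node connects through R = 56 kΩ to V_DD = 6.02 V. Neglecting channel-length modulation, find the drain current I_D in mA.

With gate tied to drain, V_GS = V_DS ≥ V_GS − V_th, so the device is in saturation.
k_n = μ_nC_ox · (W/L) = 1.36 mA/V².
KCL at the drain: ½ k_n (V_GS − V_th)² = (V_DD − V_GS)/R.
Let x = V_GS − 1.34. Then 38.1 x² + x − 4.68 = 0, giving x = 0.338 V (positive root), so V_GS = 1.68 V.
I_D = (V_DD − V_GS)/R = (6.02 − 1.68) / 56 = 0.0775 mA.

I_D = 0.0775 mA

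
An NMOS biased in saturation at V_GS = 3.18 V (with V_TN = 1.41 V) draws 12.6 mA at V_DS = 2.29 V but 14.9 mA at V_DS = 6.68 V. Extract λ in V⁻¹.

With V_GS fixed, I_D ∝ (1 + λ V_DS) in saturation, so I_D2/I_D1 = (1 + λ V_DS2)/(1 + λ V_DS1).
14.9/12.6 = 1.183 = (1 + 6.68 λ)/(1 + 2.29 λ).
Solving: λ (I_D1 V_DS2 − I_D2 V_DS1) = I_D2 − I_D1, so λ = (14.9 − 12.6) / (12.6 × 6.68 − 14.9 × 2.29) = 2.3 / 50 = 0.046 V⁻¹.

λ = 0.0460 V⁻¹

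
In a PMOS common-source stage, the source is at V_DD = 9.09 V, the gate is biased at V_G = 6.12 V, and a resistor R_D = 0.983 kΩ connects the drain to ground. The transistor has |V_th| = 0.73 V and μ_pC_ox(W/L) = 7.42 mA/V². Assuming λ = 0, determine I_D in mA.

I_D = 8.64 mA

V_SG = V_DD − V_G = 9.09 − 6.12 = 2.97 V, so V_ov = 2.97 − 0.73 = 2.24 V.
Assume saturation: I_D = ½ k_p V_ov² = 0.5 × 7.42 × 2.24² = 18.6 mA, giving V_SD = V_DD − I_D R_D = 9.09 − 18.6 × 0.983 = -9.21 V.
But -9.21 V < V_ov = 2.24 V, so the device is actually in triode.
In triode I_D = k_p[V_ov V_SD − ½ V_SD²] and I_D = (V_DD − V_SD)/R_D. Equating: 3.65 V_SD² − 17.34 V_SD + 9.09 = 0, giving V_SD = 0.6 V (the root below V_ov).
I_D = (9.09 − 0.6) / 0.983 = 8.64 mA.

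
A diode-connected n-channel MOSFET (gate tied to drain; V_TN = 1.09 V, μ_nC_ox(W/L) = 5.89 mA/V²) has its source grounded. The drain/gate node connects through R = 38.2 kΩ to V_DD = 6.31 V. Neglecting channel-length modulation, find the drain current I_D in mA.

I_D = 0.131 mA

With gate tied to drain, V_GS = V_DS ≥ V_GS − V_TN, so the device is in saturation.
KCL at the drain: ½ k_n (V_GS − V_TN)² = (V_DD − V_GS)/R.
Let x = V_GS − 1.09. Then 112 x² + x − 5.22 = 0, giving x = 0.211 V (positive root), so V_GS = 1.3 V.
I_D = (V_DD − V_GS)/R = (6.31 − 1.3) / 38.2 = 0.131 mA.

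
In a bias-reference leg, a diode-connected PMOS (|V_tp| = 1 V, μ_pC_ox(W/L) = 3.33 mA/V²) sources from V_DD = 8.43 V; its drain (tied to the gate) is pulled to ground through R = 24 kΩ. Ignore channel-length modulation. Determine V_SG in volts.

With gate tied to drain, V_SG = V_SD ≥ V_SG − |V_tp|, so the device is in saturation.
KCL at the drain: ½ k_p (V_SG − |V_tp|)² = (V_DD − V_SG)/R.
Let x = V_SG − 1. Then 40 x² + x − 7.43 = 0, giving x = 0.419 V (positive root), so V_SG = 1.42 V.
I_D = (V_DD − V_SG)/R = (8.43 − 1.42) / 24 = 0.292 mA.

V_SG = 1.42 V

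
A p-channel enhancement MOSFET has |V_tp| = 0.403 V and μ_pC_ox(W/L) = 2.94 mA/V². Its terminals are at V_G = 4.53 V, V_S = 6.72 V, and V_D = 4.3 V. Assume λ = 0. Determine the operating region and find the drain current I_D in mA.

Saturation; I_D = 4.69 mA

V_SG = V_S − V_G = 6.72 − 4.53 = 2.19 V; V_SD = V_S − V_D = 6.72 − 4.3 = 2.42 V.
V_ov = V_SG − |V_tp| = 2.19 − 0.403 = 1.79 V.
Since V_SD = 2.42 V ≥ V_ov = 1.79 V, the device is in saturation.
I_D = ½ k_p V_ov² = 0.5 × 2.94 × 1.79² = 4.69 mA.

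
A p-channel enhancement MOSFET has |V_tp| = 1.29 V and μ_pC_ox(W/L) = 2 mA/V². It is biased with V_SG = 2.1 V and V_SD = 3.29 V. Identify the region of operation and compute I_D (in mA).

V_ov = V_SG − |V_tp| = 2.1 − 1.29 = 0.81 V.
Since V_SD = 3.29 V ≥ V_ov = 0.81 V, the device is in saturation.
I_D = ½ k_p V_ov² = 0.5 × 2 × 0.81² = 0.656 mA.

Saturation; I_D = 0.656 mA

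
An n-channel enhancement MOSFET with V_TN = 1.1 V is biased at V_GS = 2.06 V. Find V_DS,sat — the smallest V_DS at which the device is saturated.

V_DS,sat = 0.960 V

The boundary between triode and saturation is V_DS = V_GS − V_TN = V_ov.
V_ov = 2.06 − 1.1 = 0.96 V.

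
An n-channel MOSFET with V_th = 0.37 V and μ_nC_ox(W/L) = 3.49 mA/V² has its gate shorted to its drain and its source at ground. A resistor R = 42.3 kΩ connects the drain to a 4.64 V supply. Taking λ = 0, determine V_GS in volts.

V_GS = 0.604 V

With gate tied to drain, V_GS = V_DS ≥ V_GS − V_th, so the device is in saturation.
KCL at the drain: ½ k_n (V_GS − V_th)² = (V_DD − V_GS)/R.
Let x = V_GS − 0.37. Then 73.8 x² + x − 4.27 = 0, giving x = 0.234 V (positive root), so V_GS = 0.604 V.
I_D = (V_DD − V_GS)/R = (4.64 − 0.604) / 42.3 = 0.0954 mA.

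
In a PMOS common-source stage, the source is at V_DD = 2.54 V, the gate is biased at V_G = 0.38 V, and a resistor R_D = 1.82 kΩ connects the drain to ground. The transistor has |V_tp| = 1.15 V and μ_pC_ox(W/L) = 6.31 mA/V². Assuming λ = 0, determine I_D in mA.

I_D = 1.27 mA

V_SG = V_DD − V_G = 2.54 − 0.38 = 2.16 V, so V_ov = 2.16 − 1.15 = 1.01 V.
Assume saturation: I_D = ½ k_p V_ov² = 0.5 × 6.31 × 1.01² = 3.22 mA, giving V_SD = V_DD − I_D R_D = 2.54 − 3.22 × 1.82 = -3.32 V.
But -3.32 V < V_ov = 1.01 V, so the device is actually in triode.
In triode I_D = k_p[V_ov V_SD − ½ V_SD²] and I_D = (V_DD − V_SD)/R_D. Equating: 5.74 V_SD² − 12.6 V_SD + 2.54 = 0, giving V_SD = 0.225 V (the root below V_ov).
I_D = (2.54 − 0.225) / 1.82 = 1.27 mA.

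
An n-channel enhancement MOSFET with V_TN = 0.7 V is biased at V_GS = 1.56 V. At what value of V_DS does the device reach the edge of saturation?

V_DS,sat = 0.860 V

The boundary between triode and saturation is V_DS = V_GS − V_TN = V_ov.
V_ov = 1.56 − 0.7 = 0.86 V.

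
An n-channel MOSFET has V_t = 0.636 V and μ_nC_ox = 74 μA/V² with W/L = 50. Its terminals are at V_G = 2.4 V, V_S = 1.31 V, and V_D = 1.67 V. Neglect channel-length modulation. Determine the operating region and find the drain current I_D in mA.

V_GS = V_G − V_S = 2.4 − 1.31 = 1.09 V; V_DS = V_D − V_S = 1.67 − 1.31 = 0.36 V.
k_n = μ_nC_ox · (W/L) = 3.7 mA/V².
V_ov = V_GS − V_t = 1.09 − 0.636 = 0.454 V.
Since V_DS = 0.36 V < V_ov = 0.454 V, the device is in the triode region.
I_D = k_n [V_ov · V_DS − ½ V_DS²] = 3.7 × [0.454 × 0.36 − 0.5 × 0.36²] = 0.365 mA.

Triode; I_D = 0.365 mA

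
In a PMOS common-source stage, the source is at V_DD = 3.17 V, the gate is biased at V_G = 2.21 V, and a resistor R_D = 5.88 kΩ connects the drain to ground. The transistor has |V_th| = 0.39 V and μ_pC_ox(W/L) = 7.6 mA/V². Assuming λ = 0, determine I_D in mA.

V_SG = V_DD − V_G = 3.17 − 2.21 = 0.96 V, so V_ov = 0.96 − 0.39 = 0.57 V.
Assume saturation: I_D = ½ k_p V_ov² = 0.5 × 7.6 × 0.57² = 1.23 mA, giving V_SD = V_DD − I_D R_D = 3.17 − 1.23 × 5.88 = -4.09 V.
But -4.09 V < V_ov = 0.57 V, so the device is actually in triode.
In triode I_D = k_p[V_ov V_SD − ½ V_SD²] and I_D = (V_DD − V_SD)/R_D. Equating: 22.3 V_SD² − 26.47 V_SD + 3.17 = 0, giving V_SD = 0.135 V (the root below V_ov).
I_D = (3.17 − 0.135) / 5.88 = 0.516 mA.

I_D = 0.516 mA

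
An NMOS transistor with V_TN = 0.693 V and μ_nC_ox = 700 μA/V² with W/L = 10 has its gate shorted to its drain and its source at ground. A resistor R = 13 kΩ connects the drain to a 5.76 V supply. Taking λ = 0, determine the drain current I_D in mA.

I_D = 0.365 mA

With gate tied to drain, V_GS = V_DS ≥ V_GS − V_TN, so the device is in saturation.
k_n = μ_nC_ox · (W/L) = 7 mA/V².
KCL at the drain: ½ k_n (V_GS − V_TN)² = (V_DD − V_GS)/R.
Let x = V_GS − 0.693. Then 45.5 x² + x − 5.067 = 0, giving x = 0.323 V (positive root), so V_GS = 1.02 V.
I_D = (V_DD − V_GS)/R = (5.76 − 1.02) / 13 = 0.365 mA.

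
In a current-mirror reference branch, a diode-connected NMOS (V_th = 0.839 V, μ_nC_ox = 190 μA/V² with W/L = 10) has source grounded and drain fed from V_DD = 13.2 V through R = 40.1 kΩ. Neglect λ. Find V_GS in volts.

With gate tied to drain, V_GS = V_DS ≥ V_GS − V_th, so the device is in saturation.
k_n = μ_nC_ox · (W/L) = 1.9 mA/V².
KCL at the drain: ½ k_n (V_GS − V_th)² = (V_DD − V_GS)/R.
Let x = V_GS − 0.839. Then 38.1 x² + x − 12.36 = 0, giving x = 0.557 V (positive root), so V_GS = 1.4 V.
I_D = (V_DD − V_GS)/R = (13.2 − 1.4) / 40.1 = 0.294 mA.

V_GS = 1.40 V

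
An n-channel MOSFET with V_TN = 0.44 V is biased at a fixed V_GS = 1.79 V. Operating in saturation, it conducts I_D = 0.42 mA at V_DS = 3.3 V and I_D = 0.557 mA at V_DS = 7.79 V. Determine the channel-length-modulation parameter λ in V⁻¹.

λ = 0.0956 V⁻¹

With V_GS fixed, I_D ∝ (1 + λ V_DS) in saturation, so I_D2/I_D1 = (1 + λ V_DS2)/(1 + λ V_DS1).
0.557/0.42 = 1.326 = (1 + 7.79 λ)/(1 + 3.3 λ).
Solving: λ (I_D1 V_DS2 − I_D2 V_DS1) = I_D2 − I_D1, so λ = (0.557 − 0.42) / (0.42 × 7.79 − 0.557 × 3.3) = 0.137 / 1.43 = 0.0956 V⁻¹.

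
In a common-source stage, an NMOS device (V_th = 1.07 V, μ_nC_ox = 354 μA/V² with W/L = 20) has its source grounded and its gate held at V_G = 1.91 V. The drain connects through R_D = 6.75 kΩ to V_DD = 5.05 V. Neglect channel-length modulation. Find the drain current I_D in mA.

I_D = 0.728 mA

V_GS = V_G = 1.91 V, so V_ov = 1.91 − 1.07 = 0.84 V.
k_n = μ_nC_ox · (W/L) = 7.08 mA/V².
Assume saturation: I_D = ½ k_n V_ov² = 0.5 × 7.08 × 0.84² = 2.5 mA, giving V_DS = V_DD − I_D R_D = 5.05 − 2.5 × 6.75 = -11.8 V.
But -11.8 V < V_ov = 0.84 V, so the device is actually in triode.
In triode I_D = k_n[V_ov V_DS − ½ V_DS²] and I_D = (V_DD − V_DS)/R_D. Equating: 23.9 V_DS² − 41.14 V_DS + 5.05 = 0, giving V_DS = 0.133 V (the root below V_ov).
I_D = (5.05 − 0.133) / 6.75 = 0.728 mA.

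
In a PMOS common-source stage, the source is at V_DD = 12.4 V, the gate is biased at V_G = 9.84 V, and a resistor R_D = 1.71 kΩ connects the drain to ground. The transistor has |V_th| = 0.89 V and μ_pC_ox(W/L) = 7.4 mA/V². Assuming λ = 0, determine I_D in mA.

I_D = 6.84 mA

V_SG = V_DD − V_G = 12.4 − 9.84 = 2.56 V, so V_ov = 2.56 − 0.89 = 1.67 V.
Assume saturation: I_D = ½ k_p V_ov² = 0.5 × 7.4 × 1.67² = 10.3 mA, giving V_SD = V_DD − I_D R_D = 12.4 − 10.3 × 1.71 = -5.25 V.
But -5.25 V < V_ov = 1.67 V, so the device is actually in triode.
In triode I_D = k_p[V_ov V_SD − ½ V_SD²] and I_D = (V_DD − V_SD)/R_D. Equating: 6.33 V_SD² − 22.13 V_SD + 12.4 = 0, giving V_SD = 0.701 V (the root below V_ov).
I_D = (12.4 − 0.701) / 1.71 = 6.84 mA.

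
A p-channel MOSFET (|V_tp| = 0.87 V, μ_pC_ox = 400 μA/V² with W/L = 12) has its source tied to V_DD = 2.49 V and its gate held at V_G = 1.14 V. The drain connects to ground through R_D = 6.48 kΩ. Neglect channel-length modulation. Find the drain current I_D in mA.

I_D = 0.355 mA

V_SG = V_DD − V_G = 2.49 − 1.14 = 1.35 V, so V_ov = 1.35 − 0.87 = 0.48 V.
k_p = μ_pC_ox · (W/L) = 4.8 mA/V².
Assume saturation: I_D = ½ k_p V_ov² = 0.5 × 4.8 × 0.48² = 0.553 mA, giving V_SD = V_DD − I_D R_D = 2.49 − 0.553 × 6.48 = -1.09 V.
But -1.09 V < V_ov = 0.48 V, so the device is actually in triode.
In triode I_D = k_p[V_ov V_SD − ½ V_SD²] and I_D = (V_DD − V_SD)/R_D. Equating: 15.6 V_SD² − 15.93 V_SD + 2.49 = 0, giving V_SD = 0.192 V (the root below V_ov).
I_D = (2.49 − 0.192) / 6.48 = 0.355 mA.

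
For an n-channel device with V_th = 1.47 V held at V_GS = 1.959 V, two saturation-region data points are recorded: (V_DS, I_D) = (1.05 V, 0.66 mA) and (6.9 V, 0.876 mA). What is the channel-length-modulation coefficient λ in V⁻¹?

With V_GS fixed, I_D ∝ (1 + λ V_DS) in saturation, so I_D2/I_D1 = (1 + λ V_DS2)/(1 + λ V_DS1).
0.876/0.66 = 1.327 = (1 + 6.9 λ)/(1 + 1.05 λ).
Solving: λ (I_D1 V_DS2 − I_D2 V_DS1) = I_D2 − I_D1, so λ = (0.876 − 0.66) / (0.66 × 6.9 − 0.876 × 1.05) = 0.216 / 3.63 = 0.0594 V⁻¹.

λ = 0.0594 V⁻¹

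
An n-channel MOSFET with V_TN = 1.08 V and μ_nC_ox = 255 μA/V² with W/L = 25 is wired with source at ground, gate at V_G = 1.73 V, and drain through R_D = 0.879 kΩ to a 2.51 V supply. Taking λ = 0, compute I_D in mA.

I_D = 1.35 mA

V_GS = V_G = 1.73 V, so V_ov = 1.73 − 1.08 = 0.65 V.
k_n = μ_nC_ox · (W/L) = 6.375 mA/V².
Assume saturation: I_D = ½ k_n V_ov² = 0.5 × 6.375 × 0.65² = 1.35 mA, giving V_DS = V_DD − I_D R_D = 2.51 − 1.35 × 0.879 = 1.33 V.
V_DS = 1.33 V ≥ V_ov = 0.65 V, confirming saturation.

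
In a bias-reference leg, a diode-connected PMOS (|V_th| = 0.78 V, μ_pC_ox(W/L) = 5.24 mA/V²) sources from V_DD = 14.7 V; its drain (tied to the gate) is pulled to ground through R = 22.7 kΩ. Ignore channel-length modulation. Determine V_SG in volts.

V_SG = 1.26 V

With gate tied to drain, V_SG = V_SD ≥ V_SG − |V_th|, so the device is in saturation.
KCL at the drain: ½ k_p (V_SG − |V_th|)² = (V_DD − V_SG)/R.
Let x = V_SG − 0.78. Then 59.5 x² + x − 13.92 = 0, giving x = 0.475 V (positive root), so V_SG = 1.26 V.
I_D = (V_DD − V_SG)/R = (14.7 − 1.26) / 22.7 = 0.592 mA.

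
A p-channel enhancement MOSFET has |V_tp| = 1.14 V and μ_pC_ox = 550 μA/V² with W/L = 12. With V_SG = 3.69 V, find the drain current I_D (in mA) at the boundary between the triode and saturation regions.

I_D = 21.5 mA

At the boundary V_SD = V_ov = V_SG − |V_tp| = 3.69 − 1.14 = 2.55 V.
k_p = μ_pC_ox · (W/L) = 6.6 mA/V².
I_D = ½ k_p V_ov² = 0.5 × 6.6 × 2.55² = 21.5 mA.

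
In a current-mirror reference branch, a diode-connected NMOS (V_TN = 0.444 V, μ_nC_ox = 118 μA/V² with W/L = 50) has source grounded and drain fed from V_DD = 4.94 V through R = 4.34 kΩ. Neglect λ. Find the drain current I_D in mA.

I_D = 0.908 mA

With gate tied to drain, V_GS = V_DS ≥ V_GS − V_TN, so the device is in saturation.
k_n = μ_nC_ox · (W/L) = 5.9 mA/V².
KCL at the drain: ½ k_n (V_GS − V_TN)² = (V_DD − V_GS)/R.
Let x = V_GS − 0.444. Then 12.8 x² + x − 4.496 = 0, giving x = 0.555 V (positive root), so V_GS = 0.999 V.
I_D = (V_DD − V_GS)/R = (4.94 − 0.999) / 4.34 = 0.908 mA.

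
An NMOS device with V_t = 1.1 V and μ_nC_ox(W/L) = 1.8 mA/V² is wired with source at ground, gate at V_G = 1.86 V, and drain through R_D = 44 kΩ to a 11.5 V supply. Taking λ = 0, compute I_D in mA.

I_D = 0.256 mA

V_GS = V_G = 1.86 V, so V_ov = 1.86 − 1.1 = 0.76 V.
Assume saturation: I_D = ½ k_n V_ov² = 0.5 × 1.8 × 0.76² = 0.52 mA, giving V_DS = V_DD − I_D R_D = 11.5 − 0.52 × 44 = -11.4 V.
But -11.4 V < V_ov = 0.76 V, so the device is actually in triode.
In triode I_D = k_n[V_ov V_DS − ½ V_DS²] and I_D = (V_DD − V_DS)/R_D. Equating: 39.6 V_DS² − 61.19 V_DS + 11.5 = 0, giving V_DS = 0.219 V (the root below V_ov).
I_D = (11.5 − 0.219) / 44 = 0.256 mA.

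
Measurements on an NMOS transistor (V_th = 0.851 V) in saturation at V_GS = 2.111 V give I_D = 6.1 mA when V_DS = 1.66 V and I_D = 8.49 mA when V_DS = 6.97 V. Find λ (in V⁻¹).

With V_GS fixed, I_D ∝ (1 + λ V_DS) in saturation, so I_D2/I_D1 = (1 + λ V_DS2)/(1 + λ V_DS1).
8.49/6.1 = 1.392 = (1 + 6.97 λ)/(1 + 1.66 λ).
Solving: λ (I_D1 V_DS2 − I_D2 V_DS1) = I_D2 − I_D1, so λ = (8.49 − 6.1) / (6.1 × 6.97 − 8.49 × 1.66) = 2.39 / 28.4 = 0.0841 V⁻¹.

λ = 0.0841 V⁻¹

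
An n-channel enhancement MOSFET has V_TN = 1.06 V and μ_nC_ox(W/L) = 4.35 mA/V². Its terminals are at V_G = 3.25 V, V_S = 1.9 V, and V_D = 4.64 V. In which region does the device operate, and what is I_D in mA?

V_GS = V_G − V_S = 3.25 − 1.9 = 1.35 V; V_DS = V_D − V_S = 4.64 − 1.9 = 2.74 V.
V_ov = V_GS − V_TN = 1.35 − 1.06 = 0.29 V.
Since V_DS = 2.74 V ≥ V_ov = 0.29 V, the device is in saturation.
I_D = ½ k_n V_ov² = 0.5 × 4.35 × 0.29² = 0.183 mA.

Saturation; I_D = 0.183 mA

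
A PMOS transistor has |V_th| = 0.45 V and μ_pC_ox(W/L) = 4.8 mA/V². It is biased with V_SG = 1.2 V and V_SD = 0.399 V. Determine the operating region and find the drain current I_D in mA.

Triode; I_D = 1.05 mA

V_ov = V_SG − |V_th| = 1.2 − 0.45 = 0.75 V.
Since V_SD = 0.399 V < V_ov = 0.75 V, the device is in the triode region.
I_D = k_p [V_ov · V_SD − ½ V_SD²] = 4.8 × [0.75 × 0.399 − 0.5 × 0.399²] = 1.05 mA.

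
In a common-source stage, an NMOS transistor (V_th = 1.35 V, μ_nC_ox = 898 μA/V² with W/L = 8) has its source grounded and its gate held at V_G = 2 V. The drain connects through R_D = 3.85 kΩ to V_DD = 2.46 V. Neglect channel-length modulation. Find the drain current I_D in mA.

I_D = 0.601 mA

V_GS = V_G = 2 V, so V_ov = 2 − 1.35 = 0.65 V.
k_n = μ_nC_ox · (W/L) = 7.184 mA/V².
Assume saturation: I_D = ½ k_n V_ov² = 0.5 × 7.184 × 0.65² = 1.52 mA, giving V_DS = V_DD − I_D R_D = 2.46 − 1.52 × 3.85 = -3.38 V.
But -3.38 V < V_ov = 0.65 V, so the device is actually in triode.
In triode I_D = k_n[V_ov V_DS − ½ V_DS²] and I_D = (V_DD − V_DS)/R_D. Equating: 13.8 V_DS² − 18.98 V_DS + 2.46 = 0, giving V_DS = 0.145 V (the root below V_ov).
I_D = (2.46 − 0.145) / 3.85 = 0.601 mA.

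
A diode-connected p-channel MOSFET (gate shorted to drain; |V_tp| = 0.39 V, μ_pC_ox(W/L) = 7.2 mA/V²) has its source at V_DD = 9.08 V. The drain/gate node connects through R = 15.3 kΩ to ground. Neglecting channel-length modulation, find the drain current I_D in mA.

With gate tied to drain, V_SG = V_SD ≥ V_SG − |V_tp|, so the device is in saturation.
KCL at the drain: ½ k_p (V_SG − |V_tp|)² = (V_DD − V_SG)/R.
Let x = V_SG − 0.39. Then 55.1 x² + x − 8.69 = 0, giving x = 0.388 V (positive root), so V_SG = 0.778 V.
I_D = (V_DD − V_SG)/R = (9.08 − 0.778) / 15.3 = 0.543 mA.

I_D = 0.543 mA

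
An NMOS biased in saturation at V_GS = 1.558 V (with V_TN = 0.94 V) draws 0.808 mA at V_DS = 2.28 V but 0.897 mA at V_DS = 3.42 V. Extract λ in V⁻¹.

λ = 0.124 V⁻¹

With V_GS fixed, I_D ∝ (1 + λ V_DS) in saturation, so I_D2/I_D1 = (1 + λ V_DS2)/(1 + λ V_DS1).
0.897/0.808 = 1.11 = (1 + 3.42 λ)/(1 + 2.28 λ).
Solving: λ (I_D1 V_DS2 − I_D2 V_DS1) = I_D2 − I_D1, so λ = (0.897 − 0.808) / (0.808 × 3.42 − 0.897 × 2.28) = 0.089 / 0.718 = 0.124 V⁻¹.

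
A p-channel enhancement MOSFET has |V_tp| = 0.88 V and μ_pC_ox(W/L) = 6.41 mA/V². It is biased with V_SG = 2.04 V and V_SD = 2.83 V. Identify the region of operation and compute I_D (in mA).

Saturation; I_D = 4.31 mA

V_ov = V_SG − |V_tp| = 2.04 − 0.88 = 1.16 V.
Since V_SD = 2.83 V ≥ V_ov = 1.16 V, the device is in saturation.
I_D = ½ k_p V_ov² = 0.5 × 6.41 × 1.16² = 4.31 mA.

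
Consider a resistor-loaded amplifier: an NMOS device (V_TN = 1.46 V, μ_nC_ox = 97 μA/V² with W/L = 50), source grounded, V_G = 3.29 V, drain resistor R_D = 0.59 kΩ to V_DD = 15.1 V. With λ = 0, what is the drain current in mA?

V_GS = V_G = 3.29 V, so V_ov = 3.29 − 1.46 = 1.83 V.
k_n = μ_nC_ox · (W/L) = 4.85 mA/V².
Assume saturation: I_D = ½ k_n V_ov² = 0.5 × 4.85 × 1.83² = 8.12 mA, giving V_DS = V_DD − I_D R_D = 15.1 − 8.12 × 0.59 = 10.3 V.
V_DS = 10.3 V ≥ V_ov = 1.83 V, confirming saturation.

I_D = 8.12 mA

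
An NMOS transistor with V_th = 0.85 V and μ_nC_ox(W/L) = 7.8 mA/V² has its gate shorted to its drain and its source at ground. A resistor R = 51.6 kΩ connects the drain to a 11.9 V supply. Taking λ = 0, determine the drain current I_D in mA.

I_D = 0.210 mA

With gate tied to drain, V_GS = V_DS ≥ V_GS − V_th, so the device is in saturation.
KCL at the drain: ½ k_n (V_GS − V_th)² = (V_DD − V_GS)/R.
Let x = V_GS − 0.85. Then 201 x² + x − 11.05 = 0, giving x = 0.232 V (positive root), so V_GS = 1.08 V.
I_D = (V_DD − V_GS)/R = (11.9 − 1.08) / 51.6 = 0.21 mA.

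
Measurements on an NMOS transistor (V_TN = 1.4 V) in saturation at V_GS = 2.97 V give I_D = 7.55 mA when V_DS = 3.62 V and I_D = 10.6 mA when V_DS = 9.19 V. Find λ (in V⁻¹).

With V_GS fixed, I_D ∝ (1 + λ V_DS) in saturation, so I_D2/I_D1 = (1 + λ V_DS2)/(1 + λ V_DS1).
10.6/7.55 = 1.404 = (1 + 9.19 λ)/(1 + 3.62 λ).
Solving: λ (I_D1 V_DS2 − I_D2 V_DS1) = I_D2 − I_D1, so λ = (10.6 − 7.55) / (7.55 × 9.19 − 10.6 × 3.62) = 3.05 / 31 = 0.0983 V⁻¹.

λ = 0.0983 V⁻¹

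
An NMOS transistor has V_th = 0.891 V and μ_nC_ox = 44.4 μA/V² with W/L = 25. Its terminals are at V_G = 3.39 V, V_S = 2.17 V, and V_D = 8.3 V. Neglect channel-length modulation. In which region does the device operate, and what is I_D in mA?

V_GS = V_G − V_S = 3.39 − 2.17 = 1.22 V; V_DS = V_D − V_S = 8.3 − 2.17 = 6.13 V.
k_n = μ_nC_ox · (W/L) = 1.11 mA/V².
V_ov = V_GS − V_th = 1.22 − 0.891 = 0.329 V.
Since V_DS = 6.13 V ≥ V_ov = 0.329 V, the device is in saturation.
I_D = ½ k_n V_ov² = 0.5 × 1.11 × 0.329² = 0.0601 mA.

Saturation; I_D = 0.0601 mA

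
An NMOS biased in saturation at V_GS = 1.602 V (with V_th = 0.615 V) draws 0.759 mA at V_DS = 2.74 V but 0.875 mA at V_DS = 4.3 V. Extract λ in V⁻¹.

λ = 0.134 V⁻¹

With V_GS fixed, I_D ∝ (1 + λ V_DS) in saturation, so I_D2/I_D1 = (1 + λ V_DS2)/(1 + λ V_DS1).
0.875/0.759 = 1.153 = (1 + 4.3 λ)/(1 + 2.74 λ).
Solving: λ (I_D1 V_DS2 − I_D2 V_DS1) = I_D2 − I_D1, so λ = (0.875 − 0.759) / (0.759 × 4.3 − 0.875 × 2.74) = 0.116 / 0.866 = 0.134 V⁻¹.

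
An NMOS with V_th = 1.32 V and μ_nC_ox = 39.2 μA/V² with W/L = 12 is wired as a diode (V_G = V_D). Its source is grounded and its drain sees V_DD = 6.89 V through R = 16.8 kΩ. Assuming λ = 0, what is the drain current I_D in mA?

I_D = 0.268 mA

With gate tied to drain, V_GS = V_DS ≥ V_GS − V_th, so the device is in saturation.
k_n = μ_nC_ox · (W/L) = 0.4704 mA/V².
KCL at the drain: ½ k_n (V_GS − V_th)² = (V_DD − V_GS)/R.
Let x = V_GS − 1.32. Then 3.95 x² + x − 5.57 = 0, giving x = 1.07 V (positive root), so V_GS = 2.39 V.
I_D = (V_DD − V_GS)/R = (6.89 − 2.39) / 16.8 = 0.268 mA.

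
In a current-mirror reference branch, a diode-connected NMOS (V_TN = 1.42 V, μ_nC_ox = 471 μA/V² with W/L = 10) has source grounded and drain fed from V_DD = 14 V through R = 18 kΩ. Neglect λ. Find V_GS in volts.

With gate tied to drain, V_GS = V_DS ≥ V_GS − V_TN, so the device is in saturation.
k_n = μ_nC_ox · (W/L) = 4.71 mA/V².
KCL at the drain: ½ k_n (V_GS − V_TN)² = (V_DD − V_GS)/R.
Let x = V_GS − 1.42. Then 42.4 x² + x − 12.58 = 0, giving x = 0.533 V (positive root), so V_GS = 1.95 V.
I_D = (V_DD − V_GS)/R = (14 − 1.95) / 18 = 0.669 mA.

V_GS = 1.95 V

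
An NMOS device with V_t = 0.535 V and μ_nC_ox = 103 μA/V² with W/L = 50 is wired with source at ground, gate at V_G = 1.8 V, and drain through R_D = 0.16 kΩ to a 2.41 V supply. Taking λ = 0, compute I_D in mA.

V_GS = V_G = 1.8 V, so V_ov = 1.8 − 0.535 = 1.27 V.
k_n = μ_nC_ox · (W/L) = 5.15 mA/V².
Assume saturation: I_D = ½ k_n V_ov² = 0.5 × 5.15 × 1.27² = 4.12 mA, giving V_DS = V_DD − I_D R_D = 2.41 − 4.12 × 0.16 = 1.75 V.
V_DS = 1.75 V ≥ V_ov = 1.27 V, confirming saturation.

I_D = 4.12 mA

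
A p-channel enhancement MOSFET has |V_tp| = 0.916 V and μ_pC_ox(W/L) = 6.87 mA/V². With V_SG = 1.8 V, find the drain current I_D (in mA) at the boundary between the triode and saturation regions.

At the boundary V_SD = V_ov = V_SG − |V_tp| = 1.8 − 0.916 = 0.884 V.
I_D = ½ k_p V_ov² = 0.5 × 6.87 × 0.884² = 2.68 mA.

I_D = 2.68 mA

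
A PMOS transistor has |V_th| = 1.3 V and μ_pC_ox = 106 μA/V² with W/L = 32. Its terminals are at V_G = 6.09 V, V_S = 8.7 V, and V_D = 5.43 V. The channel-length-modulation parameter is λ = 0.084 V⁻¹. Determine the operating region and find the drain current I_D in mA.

V_SG = V_S − V_G = 8.7 − 6.09 = 2.61 V; V_SD = V_S − V_D = 8.7 − 5.43 = 3.27 V.
k_p = μ_pC_ox · (W/L) = 3.392 mA/V².
V_ov = V_SG − |V_th| = 2.61 − 1.3 = 1.31 V.
Since V_SD = 3.27 V ≥ V_ov = 1.31 V, the device is in saturation.
I_D = ½ k_p V_ov² (1 + λ V_SD) = 0.5 × 3.392 × 1.31² × (1 + 0.084 × 3.27) = 3.71 mA.

Saturation; I_D = 3.71 mA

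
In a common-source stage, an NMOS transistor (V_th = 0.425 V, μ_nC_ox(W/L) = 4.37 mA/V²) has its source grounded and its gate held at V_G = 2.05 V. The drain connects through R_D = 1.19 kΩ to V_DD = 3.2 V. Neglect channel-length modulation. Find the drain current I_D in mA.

V_GS = V_G = 2.05 V, so V_ov = 2.05 − 0.425 = 1.62 V.
Assume saturation: I_D = ½ k_n V_ov² = 0.5 × 4.37 × 1.62² = 5.77 mA, giving V_DS = V_DD − I_D R_D = 3.2 − 5.77 × 1.19 = -3.67 V.
But -3.67 V < V_ov = 1.62 V, so the device is actually in triode.
In triode I_D = k_n[V_ov V_DS − ½ V_DS²] and I_D = (V_DD − V_DS)/R_D. Equating: 2.6 V_DS² − 9.45 V_DS + 3.2 = 0, giving V_DS = 0.378 V (the root below V_ov).
I_D = (3.2 − 0.378) / 1.19 = 2.37 mA.

I_D = 2.37 mA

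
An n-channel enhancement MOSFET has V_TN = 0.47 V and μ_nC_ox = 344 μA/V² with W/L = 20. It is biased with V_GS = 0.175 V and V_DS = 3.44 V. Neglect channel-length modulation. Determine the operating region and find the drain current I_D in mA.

Cutoff; I_D = 0 mA

V_GS = 0.175 V < V_TN = 0.47 V, so the transistor is in cutoff.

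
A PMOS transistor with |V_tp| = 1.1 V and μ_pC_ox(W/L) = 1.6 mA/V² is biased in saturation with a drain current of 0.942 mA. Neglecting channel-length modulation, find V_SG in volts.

In saturation I_D = ½ k_p (V_SG − |V_tp|)², so V_SG − |V_tp| = √(2 I_D / k_p) = √(2 × 0.942 / 1.6) = 1.09 V.
V_SG = 1.1 + 1.09 = 2.19 V.

V_SG = 2.19 V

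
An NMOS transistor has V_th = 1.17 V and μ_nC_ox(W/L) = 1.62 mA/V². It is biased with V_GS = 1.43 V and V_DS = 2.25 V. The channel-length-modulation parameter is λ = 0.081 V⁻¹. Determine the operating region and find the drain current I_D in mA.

V_ov = V_GS − V_th = 1.43 − 1.17 = 0.26 V.
Since V_DS = 2.25 V ≥ V_ov = 0.26 V, the device is in saturation.
I_D = ½ k_n V_ov² (1 + λ V_DS) = 0.5 × 1.62 × 0.26² × (1 + 0.081 × 2.25) = 0.0647 mA.

Saturation; I_D = 0.0647 mA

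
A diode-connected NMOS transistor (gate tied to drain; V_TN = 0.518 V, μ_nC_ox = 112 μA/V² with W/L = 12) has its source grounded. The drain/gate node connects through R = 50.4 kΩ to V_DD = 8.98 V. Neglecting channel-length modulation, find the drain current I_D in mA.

With gate tied to drain, V_GS = V_DS ≥ V_GS − V_TN, so the device is in saturation.
k_n = μ_nC_ox · (W/L) = 1.344 mA/V².
KCL at the drain: ½ k_n (V_GS − V_TN)² = (V_DD − V_GS)/R.
Let x = V_GS − 0.518. Then 33.9 x² + x − 8.462 = 0, giving x = 0.485 V (positive root), so V_GS = 1 V.
I_D = (V_DD − V_GS)/R = (8.98 − 1) / 50.4 = 0.158 mA.

I_D = 0.158 mA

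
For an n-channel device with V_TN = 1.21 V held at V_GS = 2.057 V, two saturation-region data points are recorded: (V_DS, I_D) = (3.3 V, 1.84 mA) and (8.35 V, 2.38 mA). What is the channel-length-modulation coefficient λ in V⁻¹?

With V_GS fixed, I_D ∝ (1 + λ V_DS) in saturation, so I_D2/I_D1 = (1 + λ V_DS2)/(1 + λ V_DS1).
2.38/1.84 = 1.293 = (1 + 8.35 λ)/(1 + 3.3 λ).
Solving: λ (I_D1 V_DS2 − I_D2 V_DS1) = I_D2 − I_D1, so λ = (2.38 − 1.84) / (1.84 × 8.35 − 2.38 × 3.3) = 0.54 / 7.51 = 0.0719 V⁻¹.

λ = 0.0719 V⁻¹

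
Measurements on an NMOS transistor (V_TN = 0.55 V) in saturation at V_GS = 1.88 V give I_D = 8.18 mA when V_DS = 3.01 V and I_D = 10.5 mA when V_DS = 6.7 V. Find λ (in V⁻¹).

With V_GS fixed, I_D ∝ (1 + λ V_DS) in saturation, so I_D2/I_D1 = (1 + λ V_DS2)/(1 + λ V_DS1).
10.5/8.18 = 1.284 = (1 + 6.7 λ)/(1 + 3.01 λ).
Solving: λ (I_D1 V_DS2 − I_D2 V_DS1) = I_D2 − I_D1, so λ = (10.5 − 8.18) / (8.18 × 6.7 − 10.5 × 3.01) = 2.32 / 23.2 = 0.1 V⁻¹.

λ = 0.100 V⁻¹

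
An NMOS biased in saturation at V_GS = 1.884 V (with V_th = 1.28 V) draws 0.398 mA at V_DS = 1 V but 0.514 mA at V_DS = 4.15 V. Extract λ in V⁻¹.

With V_GS fixed, I_D ∝ (1 + λ V_DS) in saturation, so I_D2/I_D1 = (1 + λ V_DS2)/(1 + λ V_DS1).
0.514/0.398 = 1.291 = (1 + 4.15 λ)/(1 + 1 λ).
Solving: λ (I_D1 V_DS2 − I_D2 V_DS1) = I_D2 − I_D1, so λ = (0.514 − 0.398) / (0.398 × 4.15 − 0.514 × 1) = 0.116 / 1.14 = 0.102 V⁻¹.

λ = 0.102 V⁻¹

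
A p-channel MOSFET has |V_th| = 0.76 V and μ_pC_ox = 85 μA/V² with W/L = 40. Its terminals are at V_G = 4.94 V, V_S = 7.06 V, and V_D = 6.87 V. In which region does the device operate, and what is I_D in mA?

Triode; I_D = 0.817 mA

V_SG = V_S − V_G = 7.06 − 4.94 = 2.12 V; V_SD = V_S − V_D = 7.06 − 6.87 = 0.19 V.
k_p = μ_pC_ox · (W/L) = 3.4 mA/V².
V_ov = V_SG − |V_th| = 2.12 − 0.76 = 1.36 V.
Since V_SD = 0.19 V < V_ov = 1.36 V, the device is in the triode region.
I_D = k_p [V_ov · V_SD − ½ V_SD²] = 3.4 × [1.36 × 0.19 − 0.5 × 0.19²] = 0.817 mA.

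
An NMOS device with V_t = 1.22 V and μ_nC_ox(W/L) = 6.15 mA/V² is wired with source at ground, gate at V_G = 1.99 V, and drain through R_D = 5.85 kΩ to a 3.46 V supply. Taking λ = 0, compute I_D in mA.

V_GS = V_G = 1.99 V, so V_ov = 1.99 − 1.22 = 0.77 V.
Assume saturation: I_D = ½ k_n V_ov² = 0.5 × 6.15 × 0.77² = 1.82 mA, giving V_DS = V_DD − I_D R_D = 3.46 − 1.82 × 5.85 = -7.21 V.
But -7.21 V < V_ov = 0.77 V, so the device is actually in triode.
In triode I_D = k_n[V_ov V_DS − ½ V_DS²] and I_D = (V_DD − V_DS)/R_D. Equating: 18 V_DS² − 28.7 V_DS + 3.46 = 0, giving V_DS = 0.131 V (the root below V_ov).
I_D = (3.46 − 0.131) / 5.85 = 0.569 mA.

I_D = 0.569 mA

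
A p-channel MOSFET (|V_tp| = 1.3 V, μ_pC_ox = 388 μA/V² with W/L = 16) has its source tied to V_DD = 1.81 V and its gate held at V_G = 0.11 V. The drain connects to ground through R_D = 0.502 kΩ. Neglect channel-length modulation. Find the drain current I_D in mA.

I_D = 0.497 mA

V_SG = V_DD − V_G = 1.81 − 0.11 = 1.7 V, so V_ov = 1.7 − 1.3 = 0.4 V.
k_p = μ_pC_ox · (W/L) = 6.208 mA/V².
Assume saturation: I_D = ½ k_p V_ov² = 0.5 × 6.208 × 0.4² = 0.497 mA, giving V_SD = V_DD − I_D R_D = 1.81 − 0.497 × 0.502 = 1.56 V.
V_SD = 1.56 V ≥ V_ov = 0.4 V, confirming saturation.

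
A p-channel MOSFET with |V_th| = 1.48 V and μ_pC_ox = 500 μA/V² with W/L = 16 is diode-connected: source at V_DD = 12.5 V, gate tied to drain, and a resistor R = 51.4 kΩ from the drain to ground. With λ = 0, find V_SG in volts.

V_SG = 1.71 V

With gate tied to drain, V_SG = V_SD ≥ V_SG − |V_th|, so the device is in saturation.
k_p = μ_pC_ox · (W/L) = 8 mA/V².
KCL at the drain: ½ k_p (V_SG − |V_th|)² = (V_DD − V_SG)/R.
Let x = V_SG − 1.48. Then 206 x² + x − 11.02 = 0, giving x = 0.229 V (positive root), so V_SG = 1.71 V.
I_D = (V_DD − V_SG)/R = (12.5 − 1.71) / 51.4 = 0.21 mA.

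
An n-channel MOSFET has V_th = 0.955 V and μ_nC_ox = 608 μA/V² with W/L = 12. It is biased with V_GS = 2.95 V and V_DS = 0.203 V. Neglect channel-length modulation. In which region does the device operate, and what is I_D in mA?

Triode; I_D = 2.80 mA

k_n = μ_nC_ox · (W/L) = 7.296 mA/V².
V_ov = V_GS − V_th = 2.95 − 0.955 = 2 V.
Since V_DS = 0.203 V < V_ov = 2 V, the device is in the triode region.
I_D = k_n [V_ov · V_DS − ½ V_DS²] = 7.296 × [2 × 0.203 − 0.5 × 0.203²] = 2.8 mA.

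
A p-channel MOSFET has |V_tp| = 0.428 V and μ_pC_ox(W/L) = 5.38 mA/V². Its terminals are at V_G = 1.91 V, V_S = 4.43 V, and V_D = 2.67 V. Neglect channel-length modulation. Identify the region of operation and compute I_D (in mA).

Triode; I_D = 11.5 mA

V_SG = V_S − V_G = 4.43 − 1.91 = 2.52 V; V_SD = V_S − V_D = 4.43 − 2.67 = 1.76 V.
V_ov = V_SG − |V_tp| = 2.52 − 0.428 = 2.09 V.
Since V_SD = 1.76 V < V_ov = 2.09 V, the device is in the triode region.
I_D = k_p [V_ov · V_SD − ½ V_SD²] = 5.38 × [2.09 × 1.76 − 0.5 × 1.76²] = 11.5 mA.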